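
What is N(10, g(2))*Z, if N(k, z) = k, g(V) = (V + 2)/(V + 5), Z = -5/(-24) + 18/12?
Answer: 205/12 ≈ 17.083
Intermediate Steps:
Z = 41/24 (Z = -5*(-1/24) + 18*(1/12) = 5/24 + 3/2 = 41/24 ≈ 1.7083)
g(V) = (2 + V)/(5 + V)
N(10, g(2))*Z = 10*(41/24) = 205/12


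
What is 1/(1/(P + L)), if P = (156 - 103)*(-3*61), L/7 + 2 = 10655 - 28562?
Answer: -135062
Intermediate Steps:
L = -125363 (L = -14 + 7*(10655 - 28562) = -14 + 7*(-17907) = -14 - 125349 = -125363)
P = -9699 (P = 53*(-183) = -9699)
1/(1/(P + L)) = 1/(1/(-9699 - 125363)) = 1/(1/(-135062)) = 1/(-1/135062) = -135062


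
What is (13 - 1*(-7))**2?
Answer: 400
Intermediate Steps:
(13 - 1*(-7))**2 = (13 + 7)**2 = 20**2 = 400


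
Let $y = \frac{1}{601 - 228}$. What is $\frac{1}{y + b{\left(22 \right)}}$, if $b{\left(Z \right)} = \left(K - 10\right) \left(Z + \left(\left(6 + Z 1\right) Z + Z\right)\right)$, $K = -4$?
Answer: $- \frac{373}{3446519} \approx -0.00010823$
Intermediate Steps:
$y = \frac{1}{373} \approx 0.002681$
$b{\left(Z \right)} = - 28 Z - 14 Z \left(6 + Z\right)$ ($b{\left(Z \right)} = \left(-4 - 10\right) \left(Z + \left(\left(6 + Z 1\right) Z + Z\right)\right) = - 14 \left(Z + \left(\left(6 + Z\right) Z + Z\right)\right) = - 14 \left(Z + \left(Z \left(6 + Z\right) + Z\right)\right) = - 14 \left(Z + \left(Z + Z \left(6 + Z\right)\right)\right) = - 14 \left(2 Z + Z \left(6 + Z\right)\right) = - 28 Z - 14 Z \left(6 + Z\right)$)
$\frac{1}{y + b{\left(22 \right)}} = \frac{1}{\frac{1}{373} - 308 \left(8 + 22\right)} = \frac{1}{\frac{1}{373} - 308 \cdot 30} = \frac{1}{\frac{1}{373} - 9240} = \frac{1}{- \frac{3446519}{373}} = - \frac{373}{3446519}$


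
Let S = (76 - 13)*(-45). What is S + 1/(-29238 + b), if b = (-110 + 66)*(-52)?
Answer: -76403251/26950 ≈ -2835.0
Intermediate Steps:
b = 2288 (b = -44*(-52) = 2288)
S = -2835 (S = 63*(-45) = -2835)
S + 1/(-29238 + b) = -2835 + 1/(-29238 + 2288) = -2835 + 1/(-26950) = -2835 - 1/26950 = -76403251/26950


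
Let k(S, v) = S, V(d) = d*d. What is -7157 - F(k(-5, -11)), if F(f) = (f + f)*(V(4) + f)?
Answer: -7047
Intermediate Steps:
V(d) = d²
F(f) = 2*f*(16 + f) (F(f) = (f + f)*(4² + f) = (2*f)*(16 + f) = 2*f*(16 + f))
-7157 - F(k(-5, -11)) = -7157 - 2*(-5)*(16 - 5) = -7157 - 2*(-5)*11 = -7157 - 1*(-110) = -7157 + 110 = -7047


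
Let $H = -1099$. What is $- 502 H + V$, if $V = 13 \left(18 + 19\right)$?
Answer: $552179$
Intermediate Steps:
$V = 481$ ($V = 13 \cdot 37 = 481$)
$- 502 H + V = \left(-502\right) \left(-1099\right) + 481 = 551698 + 481 = 552179$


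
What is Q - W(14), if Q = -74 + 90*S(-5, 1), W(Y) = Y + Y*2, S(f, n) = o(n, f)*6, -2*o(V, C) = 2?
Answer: -656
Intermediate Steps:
o(V, C) = -1 (o(V, C) = -½*2 = -1)
S(f, n) = -6 (S(f, n) = -1*6 = -6)
W(Y) = 3*Y (W(Y) = Y + 2*Y = 3*Y)
Q = -614 (Q = -74 + 90*(-6) = -74 - 540 = -614)
Q - W(14) = -614 - 3*14 = -614 - 1*42 = -614 - 42 = -656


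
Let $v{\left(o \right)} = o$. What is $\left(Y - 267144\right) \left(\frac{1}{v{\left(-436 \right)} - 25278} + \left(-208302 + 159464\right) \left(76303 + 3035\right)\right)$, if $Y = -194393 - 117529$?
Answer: $\frac{28847410109338328661}{12857} \approx 2.2437 \cdot 10^{15}$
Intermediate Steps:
$Y = -311922$
$\left(Y - 267144\right) \left(\frac{1}{v{\left(-436 \right)} - 25278} + \left(-208302 + 159464\right) \left(76303 + 3035\right)\right) = \left(-311922 - 267144\right) \left(\frac{1}{-436 - 25278} + \left(-208302 + 159464\right) \left(76303 + 3035\right)\right) = - 579066 \left(\frac{1}{-25714} - 3874709244\right) = - 579066 \left(- \frac{1}{25714} - 3874709244\right) = \left(-579066\right) \left(- \frac{99634273500217}{25714}\right) = \frac{28847410109338328661}{12857}$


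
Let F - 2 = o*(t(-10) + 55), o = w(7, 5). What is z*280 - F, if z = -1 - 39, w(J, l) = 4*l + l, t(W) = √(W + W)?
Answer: -12577 - 50*I*√5 ≈ -12577.0 - 111.8*I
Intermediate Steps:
t(W) = √2*√W (t(W) = √(2*W) = √2*√W)
w(J, l) = 5*l
z = -40
o = 25 (o = 5*5 = 25)
F = 1377 + 50*I*√5 (F = 2 + 25*(√2*√(-10) + 55) = 2 + 25*(√2*(I*√10) + 55) = 2 + 25*(2*I*√5 + 55) = 2 + 25*(55 + 2*I*√5) = 2 + (1375 + 50*I*√5) = 1377 + 50*I*√5 ≈ 1377.0 + 111.8*I)
z*280 - F = -40*280 - (1377 + 50*I*√5) = -11200 + (-1377 - 50*I*√5) = -12577 - 50*I*√5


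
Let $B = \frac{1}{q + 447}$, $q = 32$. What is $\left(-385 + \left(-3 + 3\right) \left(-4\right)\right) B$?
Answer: $- \frac{385}{479} \approx -0.80376$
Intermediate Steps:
$B = \frac{1}{479}$ ($B = \frac{1}{32 + 447} = \frac{1}{479} \approx 0.0020877$)
$\left(-385 + \left(-3 + 3\right) \left(-4\right)\right) B = \left(-385 + \left(-3 + 3\right) \left(-4\right)\right) \frac{1}{479} = \left(-385 + 0 \left(-4\right)\right) \frac{1}{479} = \left(-385 + 0\right) \frac{1}{479} = \left(-385\right) \frac{1}{479} = - \frac{385}{479}$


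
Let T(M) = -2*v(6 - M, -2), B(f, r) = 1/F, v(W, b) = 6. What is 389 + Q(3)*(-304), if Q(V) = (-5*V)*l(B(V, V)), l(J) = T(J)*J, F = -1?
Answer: 55109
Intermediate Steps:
B(f, r) = -1 (B(f, r) = 1/(-1) = -1)
T(M) = -12 (T(M) = -2*6 = -12)
l(J) = -12*J
Q(V) = -60*V (Q(V) = (-5*V)*(-12*(-1)) = -5*V*12 = -60*V)
389 + Q(3)*(-304) = 389 - 60*3*(-304) = 389 - 180*(-304) = 389 + 54720 = 55109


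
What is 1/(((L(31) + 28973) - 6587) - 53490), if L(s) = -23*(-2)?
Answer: -1/31058 ≈ -3.2198e-5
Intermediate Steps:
L(s) = 46
1/(((L(31) + 28973) - 6587) - 53490) = 1/(((46 + 28973) - 6587) - 53490) = 1/((29019 - 6587) - 53490) = 1/(22432 - 53490) = 1/(-31058) = -1/31058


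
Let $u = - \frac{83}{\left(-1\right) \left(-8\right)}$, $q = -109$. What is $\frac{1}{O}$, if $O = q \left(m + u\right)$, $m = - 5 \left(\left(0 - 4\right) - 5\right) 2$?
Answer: $- \frac{8}{69433} \approx -0.00011522$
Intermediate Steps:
$u = - \frac{83}{8} \approx -10.375$
$m = 90$ ($m = - 5 \left(-4 - 5\right) 2 = \left(-5\right) \left(-9\right) 2 = 45 \cdot 2 = 90$)
$O = - \frac{69433}{8}$ ($O = - 109 \left(90 - \frac{83}{8}\right) = \left(-109\right) \frac{637}{8} = - \frac{69433}{8} \approx -8679.1$)
$\frac{1}{O} = \frac{1}{- \frac{69433}{8}} = - \frac{8}{69433}$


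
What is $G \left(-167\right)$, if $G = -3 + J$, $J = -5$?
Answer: $1336$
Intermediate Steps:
$G = -8$ ($G = -3 - 5 = -8$)
$G \left(-167\right) = \left(-8\right) \left(-167\right) = 1336$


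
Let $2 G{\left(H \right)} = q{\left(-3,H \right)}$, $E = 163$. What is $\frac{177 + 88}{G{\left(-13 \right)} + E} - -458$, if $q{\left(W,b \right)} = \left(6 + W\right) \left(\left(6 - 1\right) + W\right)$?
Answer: $\frac{76293}{166} \approx 459.6$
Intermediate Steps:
$q{\left(W,b \right)} = \left(5 + W\right) \left(6 + W\right)$ ($q{\left(W,b \right)} = \left(6 + W\right) \left(\left(6 - 1\right) + W\right) = \left(6 + W\right) \left(5 + W\right) = \left(5 + W\right) \left(6 + W\right)$)
$G{\left(H \right)} = 3$ ($G{\left(H \right)} = \frac{30 + \left(-3\right)^{2} + 11 \left(-3\right)}{2} = \frac{30 + 9 - 33}{2} = \frac{1}{2} \cdot 6 = 3$)
$\frac{177 + 88}{G{\left(-13 \right)} + E} - -458 = \frac{177 + 88}{3 + 163} - -458 = \frac{265}{166} + 458 = \frac{76293}{166}$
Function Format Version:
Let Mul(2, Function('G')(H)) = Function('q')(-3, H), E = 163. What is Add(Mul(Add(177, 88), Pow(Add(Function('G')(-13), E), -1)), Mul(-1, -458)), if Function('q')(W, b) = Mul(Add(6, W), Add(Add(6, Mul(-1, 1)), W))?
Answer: Rational(76293, 166) ≈ 459.60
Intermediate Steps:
Function('q')(W, b) = Mul(Add(5, W), Add(6, W)) (Function('q')(W, b) = Mul(Add(6, W), Add(Add(6, -1), W)) = Mul(Add(6, W), Add(5, W)) = Mul(Add(5, W), Add(6, W)))
Function('G')(H) = 3 (Function('G')(H) = Mul(Rational(1, 2), Add(30, Pow(-3, 2), Mul(11, -3))) = Mul(Rational(1, 2), Add(30, 9, -33)) = Mul(Rational(1, 2), 6) = 3)
Add(Mul(Add(177, 88), Pow(Add(Function('G')(-13), E), -1)), Mul(-1, -458)) = Add(Mul(Add(177, 88), Pow(Add(3, 163), -1)), Mul(-1, -458)) = Add(Mul(265, Pow(166, -1)), 458) = Add(Mul(265, Rational(1, 166)), 458) = Add(Rational(265, 166), 458) = Rational(76293, 166)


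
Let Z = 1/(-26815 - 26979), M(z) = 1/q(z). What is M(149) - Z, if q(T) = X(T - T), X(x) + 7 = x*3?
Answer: -53787/376558 ≈ -0.14284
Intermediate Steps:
X(x) = -7 + 3*x (X(x) = -7 + x*3 = -7 + 3*x)
q(T) = -7 (q(T) = -7 + 3*(T - T) = -7 + 3*0 = -7 + 0 = -7)
M(z) = -⅐ (M(z) = 1/(-7) = -⅐)
Z = -1/53794 (Z = 1/(-53794) = -1/53794 ≈ -1.8589e-5)
M(149) - Z = -⅐ - 1*(-1/53794) = -⅐ + 1/53794 = -53787/376558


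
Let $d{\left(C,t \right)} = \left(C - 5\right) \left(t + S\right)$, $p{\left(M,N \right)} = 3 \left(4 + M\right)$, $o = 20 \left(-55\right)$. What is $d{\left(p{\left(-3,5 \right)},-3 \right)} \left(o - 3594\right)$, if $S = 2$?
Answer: $-9388$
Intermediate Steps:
$o = -1100$
$p{\left(M,N \right)} = 12 + 3 M$
$d{\left(C,t \right)} = \left(-5 + C\right) \left(2 + t\right)$ ($d{\left(C,t \right)} = \left(C - 5\right) \left(t + 2\right) = \left(-5 + C\right) \left(2 + t\right)$)
$d{\left(p{\left(-3,5 \right)},-3 \right)} \left(o - 3594\right) = \left(-10 - -15 + 2 \left(12 + 3 \left(-3\right)\right) + \left(12 + 3 \left(-3\right)\right) \left(-3\right)\right) \left(-1100 - 3594\right) = \left(-10 + 15 + 2 \left(12 - 9\right) + \left(12 - 9\right) \left(-3\right)\right) \left(-4694\right) = \left(-10 + 15 + 2 \cdot 3 + 3 \left(-3\right)\right) \left(-4694\right) = \left(-10 + 15 + 6 - 9\right) \left(-4694\right) = 2 \left(-4694\right) = -9388$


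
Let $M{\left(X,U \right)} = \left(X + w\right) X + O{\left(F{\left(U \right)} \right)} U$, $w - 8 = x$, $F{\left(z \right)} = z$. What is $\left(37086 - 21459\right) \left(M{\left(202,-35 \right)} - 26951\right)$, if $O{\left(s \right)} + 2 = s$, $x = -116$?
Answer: $-104200836$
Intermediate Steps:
$O{\left(s \right)} = -2 + s$
$w = -108$ ($w = 8 - 116 = -108$)
$M{\left(X,U \right)} = U \left(-2 + U\right) + X \left(-108 + X\right)$ ($M{\left(X,U \right)} = \left(X - 108\right) X + \left(-2 + U\right) U = \left(-108 + X\right) X + U \left(-2 + U\right) = X \left(-108 + X\right) + U \left(-2 + U\right) = U \left(-2 + U\right) + X \left(-108 + X\right)$)
$\left(37086 - 21459\right) \left(M{\left(202,-35 \right)} - 26951\right) = \left(37086 - 21459\right) \left(\left(202^{2} - 21816 - 35 \left(-2 - 35\right)\right) - 26951\right) = 15627 \left(\left(40804 - 21816 - -1295\right) - 26951\right) = 15627 \left(\left(40804 - 21816 + 1295\right) - 26951\right) = 15627 \left(20283 - 26951\right) = 15627 \left(-6668\right) = -104200836$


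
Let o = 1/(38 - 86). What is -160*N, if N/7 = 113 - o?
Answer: -379750/3 ≈ -1.2658e+5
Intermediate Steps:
o = -1/48 (o = 1/(-48) = -1/48 ≈ -0.020833)
N = 37975/48 (N = 7*(113 - 1*(-1/48)) = 7*(113 + 1/48) = 7*(5425/48) = 37975/48 ≈ 791.15)
-160*N = -160*37975/48 = -379750/3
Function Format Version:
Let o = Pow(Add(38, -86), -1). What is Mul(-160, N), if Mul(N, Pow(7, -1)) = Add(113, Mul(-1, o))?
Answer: Rational(-379750, 3) ≈ -1.2658e+5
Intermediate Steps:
o = Rational(-1, 48) (o = Pow(-48, -1) = Rational(-1, 48) ≈ -0.020833)
N = Rational(37975, 48) (N = Mul(7, Add(113, Mul(-1, Rational(-1, 48)))) = Mul(7, Add(113, Rational(1, 48))) = Mul(7, Rational(5425, 48)) = Rational(37975, 48) ≈ 791.15)
Mul(-160, N) = Mul(-160, Rational(37975, 48)) = Rational(-379750, 3)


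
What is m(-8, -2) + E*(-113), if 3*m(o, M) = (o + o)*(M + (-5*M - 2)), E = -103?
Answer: 11607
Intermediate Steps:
m(o, M) = 2*o*(-2 - 4*M)/3 (m(o, M) = ((o + o)*(M + (-5*M - 2)))/3 = ((2*o)*(M + (-2 - 5*M)))/3 = ((2*o)*(-2 - 4*M))/3 = (2*o*(-2 - 4*M))/3 = 2*o*(-2 - 4*M)/3)
m(-8, -2) + E*(-113) = -4/3*(-8)*(1 + 2*(-2)) - 103*(-113) = -4/3*(-8)*(1 - 4) + 11639 = -4/3*(-8)*(-3) + 11639 = -32 + 11639 = 11607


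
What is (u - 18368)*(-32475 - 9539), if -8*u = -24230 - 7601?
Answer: 2418178791/4 ≈ 6.0455e+8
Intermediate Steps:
u = 31831/8 (u = -(-24230 - 7601)/8 = -⅛*(-31831) = 31831/8 ≈ 3978.9)
(u - 18368)*(-32475 - 9539) = (31831/8 - 18368)*(-32475 - 9539) = -115113/8*(-42014) = 2418178791/4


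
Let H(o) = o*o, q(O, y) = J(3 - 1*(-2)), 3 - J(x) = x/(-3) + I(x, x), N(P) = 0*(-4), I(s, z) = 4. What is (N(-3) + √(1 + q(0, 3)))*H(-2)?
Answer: 4*√15/3 ≈ 5.1640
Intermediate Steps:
N(P) = 0
J(x) = -1 + x/3 (J(x) = 3 - (x/(-3) + 4) = 3 - (x*(-⅓) + 4) = 3 - (-x/3 + 4) = 3 - (4 - x/3) = 3 + (-4 + x/3) = -1 + x/3)
q(O, y) = ⅔ (q(O, y) = -1 + (3 - 1*(-2))/3 = -1 + (3 + 2)/3 = -1 + (⅓)*5 = -1 + 5/3 = ⅔)
H(o) = o²
(N(-3) + √(1 + q(0, 3)))*H(-2) = (0 + √(1 + ⅔))*(-2)² = (0 + √(5/3))*4 = (0 + √15/3)*4 = (√15/3)*4 = 4*√15/3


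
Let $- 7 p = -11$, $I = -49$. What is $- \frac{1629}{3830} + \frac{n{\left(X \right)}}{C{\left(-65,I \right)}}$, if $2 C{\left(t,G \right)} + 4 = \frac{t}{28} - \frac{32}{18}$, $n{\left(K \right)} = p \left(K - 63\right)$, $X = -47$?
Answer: $\frac{330344811}{7817030} \approx 42.26$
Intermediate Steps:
$p = \frac{11}{7}$ ($p = \left(- \frac{1}{7}\right) \left(-11\right) = \frac{11}{7} \approx 1.5714$)
$n{\left(K \right)} = -99 + \frac{11 K}{7}$ ($n{\left(K \right)} = \frac{11 \left(K - 63\right)}{7} = \frac{11 \left(-63 + K\right)}{7} = -99 + \frac{11 K}{7}$)
$C{\left(t,G \right)} = - \frac{26}{9} + \frac{t}{56}$ ($C{\left(t,G \right)} = -2 + \frac{\frac{t}{28} - \frac{32}{18}}{2} = -2 + \frac{t \frac{1}{28} - \frac{16}{9}}{2} = -2 + \frac{\frac{t}{28} - \frac{16}{9}}{2} = -2 + \frac{- \frac{16}{9} + \frac{t}{28}}{2} = -2 + \left(- \frac{8}{9} + \frac{t}{56}\right) = - \frac{26}{9} + \frac{t}{56}$)
$- \frac{1629}{3830} + \frac{n{\left(X \right)}}{C{\left(-65,I \right)}} = - \frac{1629}{3830} + \frac{-99 + \frac{11}{7} \left(-47\right)}{- \frac{26}{9} + \frac{1}{56} \left(-65\right)} = \left(-1629\right) \frac{1}{3830} + \frac{-99 - \frac{517}{7}}{- \frac{26}{9} - \frac{65}{56}} = - \frac{1629}{3830} - \frac{1210}{7 \left(- \frac{2041}{504}\right)} = - \frac{1629}{3830} - - \frac{87120}{2041} = - \frac{1629}{3830} + \frac{87120}{2041} = \frac{330344811}{7817030}$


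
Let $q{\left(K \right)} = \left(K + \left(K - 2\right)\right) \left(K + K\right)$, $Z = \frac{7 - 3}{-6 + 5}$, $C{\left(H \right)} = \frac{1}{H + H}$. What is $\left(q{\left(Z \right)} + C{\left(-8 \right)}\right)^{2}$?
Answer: $\frac{1635841}{256} \approx 6390.0$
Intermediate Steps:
$C{\left(H \right)} = \frac{1}{2 H}$
$Z = -4$ ($Z = \frac{4}{-1} = 4 \left(-1\right) = -4$)
$q{\left(K \right)} = 2 K \left(-2 + 2 K\right)$ ($q{\left(K \right)} = \left(K + \left(-2 + K\right)\right) 2 K = \left(-2 + 2 K\right) 2 K = 2 K \left(-2 + 2 K\right)$)
$\left(q{\left(Z \right)} + C{\left(-8 \right)}\right)^{2} = \left(4 \left(-4\right) \left(-1 - 4\right) + \frac{1}{2 \left(-8\right)}\right)^{2} = \left(4 \left(-4\right) \left(-5\right) + \frac{1}{2} \left(- \frac{1}{8}\right)\right)^{2} = \left(80 - \frac{1}{16}\right)^{2} = \left(\frac{1279}{16}\right)^{2} = \frac{1635841}{256}$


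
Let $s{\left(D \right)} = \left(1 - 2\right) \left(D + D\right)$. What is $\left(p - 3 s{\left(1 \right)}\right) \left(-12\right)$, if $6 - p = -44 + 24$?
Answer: $-384$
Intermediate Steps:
$p = 26$ ($p = 6 - \left(-44 + 24\right) = 6 - -20 = 6 + 20 = 26$)
$s{\left(D \right)} = - 2 D$
$\left(p - 3 s{\left(1 \right)}\right) \left(-12\right) = \left(26 - 3 \left(\left(-2\right) 1\right)\right) \left(-12\right) = \left(26 - -6\right) \left(-12\right) = \left(26 + 6\right) \left(-12\right) = 32 \left(-12\right) = -384$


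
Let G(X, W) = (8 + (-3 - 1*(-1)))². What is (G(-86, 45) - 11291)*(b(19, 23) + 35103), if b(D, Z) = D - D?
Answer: -395084265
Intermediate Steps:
G(X, W) = 36 (G(X, W) = (8 + (-3 + 1))² = (8 - 2)² = 6² = 36)
b(D, Z) = 0
(G(-86, 45) - 11291)*(b(19, 23) + 35103) = (36 - 11291)*(0 + 35103) = -11255*35103 = -395084265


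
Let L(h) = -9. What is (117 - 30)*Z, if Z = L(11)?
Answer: -783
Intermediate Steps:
Z = -9
(117 - 30)*Z = (117 - 30)*(-9) = 87*(-9) = -783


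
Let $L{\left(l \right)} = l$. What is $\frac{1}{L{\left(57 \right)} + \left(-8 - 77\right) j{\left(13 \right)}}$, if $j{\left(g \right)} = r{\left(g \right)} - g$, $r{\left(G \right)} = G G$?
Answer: $- \frac{1}{13203} \approx -7.574 \cdot 10^{-5}$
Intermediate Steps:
$r{\left(G \right)} = G^{2}$
$j{\left(g \right)} = g^{2} - g$
$\frac{1}{L{\left(57 \right)} + \left(-8 - 77\right) j{\left(13 \right)}} = \frac{1}{57 + \left(-8 - 77\right) 13 \left(-1 + 13\right)} = \frac{1}{57 - 85 \cdot 13 \cdot 12} = \frac{1}{57 - 13260} = \frac{1}{-13203} = - \frac{1}{13203}$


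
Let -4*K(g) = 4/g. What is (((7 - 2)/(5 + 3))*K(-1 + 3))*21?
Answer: -105/16 ≈ -6.5625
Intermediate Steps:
K(g) = -1/g
(((7 - 2)/(5 + 3))*K(-1 + 3))*21 = (((7 - 2)/(5 + 3))*(-1/(-1 + 3)))*21 = ((5/8)*(-1/2))*21 = -5/16*21 = -105/16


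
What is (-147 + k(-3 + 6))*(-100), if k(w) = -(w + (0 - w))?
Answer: 14700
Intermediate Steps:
k(w) = 0 (k(w) = -(w - w) = -1*0 = 0)
(-147 + k(-3 + 6))*(-100) = (-147 + 0)*(-100) = -147*(-100) = 14700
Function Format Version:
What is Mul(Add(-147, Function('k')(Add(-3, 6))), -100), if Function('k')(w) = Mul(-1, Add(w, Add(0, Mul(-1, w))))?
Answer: 14700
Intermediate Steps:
Function('k')(w) = 0 (Function('k')(w) = Mul(-1, Add(w, Mul(-1, w))) = Mul(-1, 0) = 0)
Mul(Add(-147, Function('k')(Add(-3, 6))), -100) = Mul(Add(-147, 0), -100) = Mul(-147, -100) = 14700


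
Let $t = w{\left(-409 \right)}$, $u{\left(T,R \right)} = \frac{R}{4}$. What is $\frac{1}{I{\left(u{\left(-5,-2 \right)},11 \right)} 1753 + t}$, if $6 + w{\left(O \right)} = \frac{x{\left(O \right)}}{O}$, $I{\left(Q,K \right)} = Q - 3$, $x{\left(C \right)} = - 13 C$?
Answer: $- \frac{2}{12309} \approx -0.00016248$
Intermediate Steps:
$u{\left(T,R \right)} = \frac{R}{4}$ ($u{\left(T,R \right)} = R \frac{1}{4} = \frac{R}{4}$)
$I{\left(Q,K \right)} = -3 + Q$ ($I{\left(Q,K \right)} = Q - 3 = -3 + Q$)
$w{\left(O \right)} = -19$ ($w{\left(O \right)} = -6 + \frac{\left(-13\right) O}{O} = -6 - 13 = -19$)
$t = -19$
$\frac{1}{I{\left(u{\left(-5,-2 \right)},11 \right)} 1753 + t} = \frac{1}{\left(-3 + \frac{1}{4} \left(-2\right)\right) 1753 - 19} = \frac{1}{\left(-3 - \frac{1}{2}\right) 1753 - 19} = \frac{1}{\left(- \frac{7}{2}\right) 1753 - 19} = \frac{1}{- \frac{12271}{2} - 19} = \frac{1}{- \frac{12309}{2}} = - \frac{2}{12309}$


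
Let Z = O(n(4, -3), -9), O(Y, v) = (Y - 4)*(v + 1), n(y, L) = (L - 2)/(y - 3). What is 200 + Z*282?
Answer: 20504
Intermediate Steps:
n(y, L) = (-2 + L)/(-3 + y)
O(Y, v) = (1 + v)*(-4 + Y) (O(Y, v) = (-4 + Y)*(1 + v) = (1 + v)*(-4 + Y))
Z = 72 (Z = -4 + (-2 - 3)/(-3 + 4) - 4*(-9) + ((-2 - 3)/(-3 + 4))*(-9) = -4 - 5/1 + 36 + (-5/1)*(-9) = -4 + 1*(-5) + 36 + (1*(-5))*(-9) = -4 - 5 + 36 - 5*(-9) = -4 - 5 + 36 + 45 = 72)
200 + Z*282 = 200 + 72*282 = 200 + 20304 = 20504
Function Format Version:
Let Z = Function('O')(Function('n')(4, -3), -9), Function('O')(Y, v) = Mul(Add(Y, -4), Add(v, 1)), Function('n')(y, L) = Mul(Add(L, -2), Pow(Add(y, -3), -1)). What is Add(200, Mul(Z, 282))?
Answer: 20504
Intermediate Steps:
Function('n')(y, L) = Mul(Pow(Add(-3, y), -1), Add(-2, L)) (Function('n')(y, L) = Mul(Add(-2, L), Pow(Add(-3, y), -1)) = Mul(Pow(Add(-3, y), -1), Add(-2, L)))
Function('O')(Y, v) = Mul(Add(1, v), Add(-4, Y)) (Function('O')(Y, v) = Mul(Add(-4, Y), Add(1, v)) = Mul(Add(1, v), Add(-4, Y)))
Z = 72 (Z = Add(-4, Mul(Pow(Add(-3, 4), -1), Add(-2, -3)), Mul(-4, -9), Mul(Mul(Pow(Add(-3, 4), -1), Add(-2, -3)), -9)) = Add(-4, Mul(Pow(1, -1), -5), 36, Mul(Mul(Pow(1, -1), -5), -9)) = Add(-4, Mul(1, -5), 36, Mul(Mul(1, -5), -9)) = Add(-4, -5, 36, Mul(-5, -9)) = Add(-4, -5, 36, 45) = 72)
Add(200, Mul(Z, 282)) = Add(200, Mul(72, 282)) = Add(200, 20304) = 20504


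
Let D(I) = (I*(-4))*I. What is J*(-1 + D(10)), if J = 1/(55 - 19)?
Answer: -401/36 ≈ -11.139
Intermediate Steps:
D(I) = -4*I**2 (D(I) = (-4*I)*I = -4*I**2)
J = 1/36 ≈ 0.027778
J*(-1 + D(10)) = (-1 - 4*10**2)/36 = (-1 - 4*100)/36 = (-1 - 400)/36 = (1/36)*(-401) = -401/36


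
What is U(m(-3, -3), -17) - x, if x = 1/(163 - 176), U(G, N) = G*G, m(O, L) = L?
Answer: 118/13 ≈ 9.0769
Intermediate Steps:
U(G, N) = G²
x = -1/13 (x = 1/(-13) = -1/13 ≈ -0.076923)
U(m(-3, -3), -17) - x = (-3)² - 1*(-1/13) = 9 + 1/13 = 118/13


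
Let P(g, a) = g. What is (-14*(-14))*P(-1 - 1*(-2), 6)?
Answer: 196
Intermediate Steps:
(-14*(-14))*P(-1 - 1*(-2), 6) = (-14*(-14))*(-1 - 1*(-2)) = 196*(-1 + 2) = 196*1 = 196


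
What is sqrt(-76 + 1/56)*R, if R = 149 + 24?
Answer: 173*I*sqrt(59570)/28 ≈ 1508.0*I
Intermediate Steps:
R = 173
sqrt(-76 + 1/56)*R = sqrt(-76 + 1/56)*173 = sqrt(-4255/56)*173 = (I*sqrt(59570)/28)*173 = 173*I*sqrt(59570)/28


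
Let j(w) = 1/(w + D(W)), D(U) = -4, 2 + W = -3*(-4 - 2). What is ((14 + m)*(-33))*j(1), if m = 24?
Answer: 418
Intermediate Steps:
W = 16 (W = -2 - 3*(-4 - 2) = -2 - 3*(-6) = -2 + 18 = 16)
j(w) = 1/(-4 + w) (j(w) = 1/(w - 4) = 1/(-4 + w))
((14 + m)*(-33))*j(1) = ((14 + 24)*(-33))/(-4 + 1) = (38*(-33))/(-3) = -1254*(-⅓) = 418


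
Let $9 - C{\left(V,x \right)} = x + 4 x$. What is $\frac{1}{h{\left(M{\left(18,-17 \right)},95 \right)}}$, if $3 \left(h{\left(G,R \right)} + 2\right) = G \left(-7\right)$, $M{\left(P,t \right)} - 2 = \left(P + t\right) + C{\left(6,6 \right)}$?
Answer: $\frac{1}{40} \approx 0.025$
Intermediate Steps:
$C{\left(V,x \right)} = 9 - 5 x$ ($C{\left(V,x \right)} = 9 - \left(x + 4 x\right) = 9 - 5 x$)
$M{\left(P,t \right)} = -19 + P + t$ ($M{\left(P,t \right)} = 2 + \left(\left(P + t\right) + \left(9 - 30\right)\right) = 2 - \left(21 - P - t\right) = 2 + \left(-21 + P + t\right) = -19 + P + t$)
$h{\left(G,R \right)} = -2 - \frac{7 G}{3}$ ($h{\left(G,R \right)} = -2 + \frac{G \left(-7\right)}{3} = -2 + \frac{\left(-7\right) G}{3} = -2 - \frac{7 G}{3}$)
$\frac{1}{h{\left(M{\left(18,-17 \right)},95 \right)}} = \frac{1}{-2 - \frac{7 \left(-19 + 18 - 17\right)}{3}} = \frac{1}{-2 - -42} = \frac{1}{-2 + 42} = \frac{1}{40}$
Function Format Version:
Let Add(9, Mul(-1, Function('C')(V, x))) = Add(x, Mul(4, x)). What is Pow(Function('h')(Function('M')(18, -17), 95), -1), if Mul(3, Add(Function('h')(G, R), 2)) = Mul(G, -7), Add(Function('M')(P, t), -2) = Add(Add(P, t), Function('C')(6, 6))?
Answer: Rational(1, 40) ≈ 0.025000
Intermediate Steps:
Function('C')(V, x) = Add(9, Mul(-5, x)) (Function('C')(V, x) = Add(9, Mul(-1, Add(x, Mul(4, x)))) = Add(9, Mul(-1, Mul(5, x))) = Add(9, Mul(-5, x)))
Function('M')(P, t) = Add(-19, P, t) (Function('M')(P, t) = Add(2, Add(Add(P, t), Add(9, Mul(-5, 6)))) = Add(2, Add(Add(P, t), Add(9, -30))) = Add(2, Add(Add(P, t), -21)) = Add(2, Add(-21, P, t)) = Add(-19, P, t))
Function('h')(G, R) = Add(-2, Mul(Rational(-7, 3), G)) (Function('h')(G, R) = Add(-2, Mul(Rational(1, 3), Mul(G, -7))) = Add(-2, Mul(Rational(1, 3), Mul(-7, G))) = Add(-2, Mul(Rational(-7, 3), G)))
Pow(Function('h')(Function('M')(18, -17), 95), -1) = Pow(Add(-2, Mul(Rational(-7, 3), Add(-19, 18, -17))), -1) = Pow(Add(-2, Mul(Rational(-7, 3), -18)), -1) = Pow(Add(-2, 42), -1) = Pow(40, -1) = Rational(1, 40)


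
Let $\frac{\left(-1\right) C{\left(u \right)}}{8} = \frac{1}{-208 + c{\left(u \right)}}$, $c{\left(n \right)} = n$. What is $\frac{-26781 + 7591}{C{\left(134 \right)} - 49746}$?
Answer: $\frac{355015}{920299} \approx 0.38576$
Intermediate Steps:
$C{\left(u \right)} = - \frac{8}{-208 + u}$
$\frac{-26781 + 7591}{C{\left(134 \right)} - 49746} = \frac{-26781 + 7591}{- \frac{8}{-208 + 134} - 49746} = - \frac{19190}{- \frac{8}{-74} - 49746} = - \frac{19190}{\left(-8\right) \left(- \frac{1}{74}\right) - 49746} = - \frac{19190}{\frac{4}{37} - 49746} = - \frac{19190}{- \frac{1840598}{37}} = \left(-19190\right) \left(- \frac{37}{1840598}\right) = \frac{355015}{920299}$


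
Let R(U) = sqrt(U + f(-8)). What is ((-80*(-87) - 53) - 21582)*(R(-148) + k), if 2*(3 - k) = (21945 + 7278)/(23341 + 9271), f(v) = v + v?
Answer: -2442639075/65224 - 29350*I*sqrt(41) ≈ -37450.0 - 1.8793e+5*I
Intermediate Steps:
f(v) = 2*v
R(U) = sqrt(-16 + U) (R(U) = sqrt(U + 2*(-8)) = sqrt(U - 16) = sqrt(-16 + U))
k = 166449/65224 (k = 3 - (21945 + 7278)/(2*(23341 + 9271)) = 3 - 29223/(2*32612) = 3 - 1/2*29223/32612 = 3 - 29223/65224 = 166449/65224 ≈ 2.5520)
((-80*(-87) - 53) - 21582)*(R(-148) + k) = ((-80*(-87) - 53) - 21582)*(sqrt(-16 - 148) + 166449/65224) = ((6960 - 53) - 21582)*(sqrt(-164) + 166449/65224) = (6907 - 21582)*(2*I*sqrt(41) + 166449/65224) = -14675*(166449/65224 + 2*I*sqrt(41)) = -2442639075/65224 - 29350*I*sqrt(41)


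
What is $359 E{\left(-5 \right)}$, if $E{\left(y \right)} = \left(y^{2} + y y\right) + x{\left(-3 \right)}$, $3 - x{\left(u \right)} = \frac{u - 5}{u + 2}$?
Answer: $16155$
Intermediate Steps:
$x{\left(u \right)} = 3 - \frac{-5 + u}{2 + u}$ ($x{\left(u \right)} = 3 - \frac{u - 5}{u + 2} = 3 - \frac{-5 + u}{2 + u}$)
$E{\left(y \right)} = -5 + 2 y^{2}$ ($E{\left(y \right)} = \left(y^{2} + y y\right) + \frac{11 + 2 \left(-3\right)}{2 - 3} = \left(y^{2} + y^{2}\right) + \frac{11 - 6}{-1} = 2 y^{2} - 5 = -5 + 2 y^{2}$)
$359 E{\left(-5 \right)} = 359 \left(-5 + 2 \left(-5\right)^{2}\right) = 359 \left(-5 + 2 \cdot 25\right) = 359 \left(-5 + 50\right) = 359 \cdot 45 = 16155$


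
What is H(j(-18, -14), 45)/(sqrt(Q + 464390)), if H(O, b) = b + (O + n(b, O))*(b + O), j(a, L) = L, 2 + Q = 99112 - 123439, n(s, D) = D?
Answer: -823*sqrt(440061)/440061 ≈ -1.2406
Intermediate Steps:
Q = -24329 (Q = -2 + (99112 - 123439) = -2 - 24327 = -24329)
H(O, b) = b + 2*O*(O + b) (H(O, b) = b + (O + O)*(b + O) = b + (2*O)*(O + b) = b + 2*O*(O + b))
H(j(-18, -14), 45)/(sqrt(Q + 464390)) = (45 + 2*(-14)**2 + 2*(-14)*45)/(sqrt(-24329 + 464390)) = (45 + 2*196 - 1260)/(sqrt(440061)) = (45 + 392 - 1260)*(sqrt(440061)/440061) = -823*sqrt(440061)/440061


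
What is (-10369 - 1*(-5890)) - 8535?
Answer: -13014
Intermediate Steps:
(-10369 - 1*(-5890)) - 8535 = (-10369 + 5890) - 8535 = -4479 - 8535 = -13014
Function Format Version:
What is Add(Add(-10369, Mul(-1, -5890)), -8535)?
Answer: -13014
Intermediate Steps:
Add(Add(-10369, Mul(-1, -5890)), -8535) = Add(Add(-10369, 5890), -8535) = Add(-4479, -8535) = -13014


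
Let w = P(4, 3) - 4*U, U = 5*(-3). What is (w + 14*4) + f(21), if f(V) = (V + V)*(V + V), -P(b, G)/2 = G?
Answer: 1874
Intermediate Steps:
U = -15
P(b, G) = -2*G
w = 54 (w = -2*3 - 4*(-15) = -6 + 60 = 54)
f(V) = 4*V**2 (f(V) = (2*V)*(2*V) = 4*V**2)
(w + 14*4) + f(21) = (54 + 14*4) + 4*21**2 = (54 + 56) + 4*441 = 110 + 1764 = 1874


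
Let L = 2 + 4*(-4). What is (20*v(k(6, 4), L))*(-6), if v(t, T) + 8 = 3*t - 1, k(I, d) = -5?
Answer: 2880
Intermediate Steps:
L = -14 (L = 2 - 16 = -14)
v(t, T) = -9 + 3*t (v(t, T) = -8 + (3*t - 1) = -8 + (-1 + 3*t) = -9 + 3*t)
(20*v(k(6, 4), L))*(-6) = (20*(-9 + 3*(-5)))*(-6) = (20*(-9 - 15))*(-6) = (20*(-24))*(-6) = -480*(-6) = 2880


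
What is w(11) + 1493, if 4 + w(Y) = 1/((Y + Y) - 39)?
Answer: 25312/17 ≈ 1488.9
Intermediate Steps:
w(Y) = -4 + 1/(-39 + 2*Y) (w(Y) = -4 + 1/((Y + Y) - 39) = -4 + 1/(2*Y - 39) = -4 + 1/(-39 + 2*Y))
w(11) + 1493 = (157 - 8*11)/(-39 + 2*11) + 1493 = (157 - 88)/(-39 + 22) + 1493 = 69/(-17) + 1493 = -1/17*69 + 1493 = -69/17 + 1493 = 25312/17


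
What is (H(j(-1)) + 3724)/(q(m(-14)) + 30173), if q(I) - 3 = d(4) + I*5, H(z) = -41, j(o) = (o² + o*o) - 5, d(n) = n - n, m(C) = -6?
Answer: 3683/30146 ≈ 0.12217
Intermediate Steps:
d(n) = 0
j(o) = -5 + 2*o² (j(o) = (o² + o²) - 5 = 2*o² - 5 = -5 + 2*o²)
q(I) = 3 + 5*I (q(I) = 3 + (0 + I*5) = 3 + (0 + 5*I) = 3 + 5*I)
(H(j(-1)) + 3724)/(q(m(-14)) + 30173) = (-41 + 3724)/((3 + 5*(-6)) + 30173) = 3683/((3 - 30) + 30173) = 3683/(-27 + 30173) = 3683/30146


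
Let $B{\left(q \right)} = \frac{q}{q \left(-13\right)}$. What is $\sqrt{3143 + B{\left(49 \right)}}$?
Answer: $\frac{\sqrt{531154}}{13} \approx 56.062$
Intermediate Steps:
$B{\left(q \right)} = - \frac{1}{13}$ ($B{\left(q \right)} = \frac{q}{\left(-13\right) q} = q \left(- \frac{1}{13 q}\right) = - \frac{1}{13}$)
$\sqrt{3143 + B{\left(49 \right)}} = \sqrt{3143 - \frac{1}{13}} = \sqrt{\frac{40858}{13}} = \frac{\sqrt{531154}}{13}$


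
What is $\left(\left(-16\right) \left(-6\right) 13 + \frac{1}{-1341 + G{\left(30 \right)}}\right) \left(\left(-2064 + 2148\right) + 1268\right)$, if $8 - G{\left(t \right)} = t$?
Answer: $\frac{2299783096}{1363} \approx 1.6873 \cdot 10^{6}$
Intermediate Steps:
$G{\left(t \right)} = 8 - t$
$\left(\left(-16\right) \left(-6\right) 13 + \frac{1}{-1341 + G{\left(30 \right)}}\right) \left(\left(-2064 + 2148\right) + 1268\right) = \left(\left(-16\right) \left(-6\right) 13 + \frac{1}{-1341 + \left(8 - 30\right)}\right) \left(\left(-2064 + 2148\right) + 1268\right) = \left(96 \cdot 13 + \frac{1}{-1341 + \left(8 - 30\right)}\right) \left(84 + 1268\right) = \left(1248 + \frac{1}{-1341 - 22}\right) 1352 = \left(1248 + \frac{1}{-1363}\right) 1352 = \left(1248 - \frac{1}{1363}\right) 1352 = \frac{1701023}{1363} \cdot 1352 = \frac{2299783096}{1363}$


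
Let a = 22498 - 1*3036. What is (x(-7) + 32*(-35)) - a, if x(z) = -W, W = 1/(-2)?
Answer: -41163/2 ≈ -20582.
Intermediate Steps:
W = -½ ≈ -0.50000
a = 19462 (a = 22498 - 3036 = 19462)
x(z) = ½ (x(z) = -1*(-½) = ½)
(x(-7) + 32*(-35)) - a = (½ + 32*(-35)) - 1*19462 = (½ - 1120) - 19462 = -2239/2 - 19462 = -41163/2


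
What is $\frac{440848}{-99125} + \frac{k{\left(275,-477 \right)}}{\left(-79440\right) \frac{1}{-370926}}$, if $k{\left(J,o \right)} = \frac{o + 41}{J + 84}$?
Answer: $- \frac{238361598409}{23557849250} \approx -10.118$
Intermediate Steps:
$k{\left(J,o \right)} = \frac{41 + o}{84 + J}$
$\frac{440848}{-99125} + \frac{k{\left(275,-477 \right)}}{\left(-79440\right) \frac{1}{-370926}} = \frac{440848}{-99125} + \frac{\frac{1}{84 + 275} \left(41 - 477\right)}{\left(-79440\right) \frac{1}{-370926}} = 440848 \left(- \frac{1}{99125}\right) + \frac{\frac{1}{359} \left(-436\right)}{\left(-79440\right) \left(- \frac{1}{370926}\right)} = - \frac{440848}{99125} + \frac{\frac{1}{359} \left(-436\right)}{\frac{13240}{61821}} = - \frac{440848}{99125} - \frac{6738489}{1188290} = - \frac{238361598409}{23557849250}$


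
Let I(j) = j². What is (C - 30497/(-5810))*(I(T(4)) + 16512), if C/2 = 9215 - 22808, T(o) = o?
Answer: -1305052227032/2905 ≈ -4.4924e+8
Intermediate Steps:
C = -27186 (C = 2*(9215 - 22808) = 2*(-13593) = -27186)
(C - 30497/(-5810))*(I(T(4)) + 16512) = (-27186 - 30497/(-5810))*(4² + 16512) = (-27186 - 30497*(-1/5810))*(16 + 16512) = (-27186 + 30497/5810)*16528 = -157920163/5810*16528 = -1305052227032/2905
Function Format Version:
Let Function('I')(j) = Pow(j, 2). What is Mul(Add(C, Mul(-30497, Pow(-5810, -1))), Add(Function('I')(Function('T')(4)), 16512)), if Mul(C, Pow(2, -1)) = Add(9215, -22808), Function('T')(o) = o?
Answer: Rational(-1305052227032, 2905) ≈ -4.4924e+8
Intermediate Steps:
C = -27186 (C = Mul(2, Add(9215, -22808)) = Mul(2, -13593) = -27186)
Mul(Add(C, Mul(-30497, Pow(-5810, -1))), Add(Function('I')(Function('T')(4)), 16512)) = Mul(Add(-27186, Mul(-30497, Pow(-5810, -1))), Add(Pow(4, 2), 16512)) = Mul(Add(-27186, Mul(-30497, Rational(-1, 5810))), Add(16, 16512)) = Mul(Add(-27186, Rational(30497, 5810)), 16528) = Mul(Rational(-157920163, 5810), 16528) = Rational(-1305052227032, 2905)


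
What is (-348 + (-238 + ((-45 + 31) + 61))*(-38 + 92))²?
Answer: 113678244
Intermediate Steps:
(-348 + (-238 + ((-45 + 31) + 61))*(-38 + 92))² = (-348 + (-238 + (-14 + 61))*54)² = (-348 + (-238 + 47)*54)² = (-348 - 191*54)² = (-348 - 10314)² = (-10662)² = 113678244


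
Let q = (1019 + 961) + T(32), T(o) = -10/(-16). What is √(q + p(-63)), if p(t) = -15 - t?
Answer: √32458/4 ≈ 45.040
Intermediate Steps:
T(o) = 5/8 (T(o) = -10*(-1/16) = 5/8)
q = 15845/8 (q = (1019 + 961) + 5/8 = 1980 + 5/8 = 15845/8 ≈ 1980.6)
√(q + p(-63)) = √(15845/8 + (-15 - 1*(-63))) = √(15845/8 + (-15 + 63)) = √(15845/8 + 48) = √(16229/8) = √32458/4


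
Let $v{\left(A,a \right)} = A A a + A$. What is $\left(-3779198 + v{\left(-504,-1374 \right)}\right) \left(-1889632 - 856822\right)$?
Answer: $968942615905444$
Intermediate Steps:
$v{\left(A,a \right)} = A + a A^{2}$ ($v{\left(A,a \right)} = A^{2} a + A = a A^{2} + A = A + a A^{2}$)
$\left(-3779198 + v{\left(-504,-1374 \right)}\right) \left(-1889632 - 856822\right) = \left(-3779198 - 504 \left(1 - -692496\right)\right) \left(-1889632 - 856822\right) = \left(-3779198 - 504 \left(1 + 692496\right)\right) \left(-2746454\right) = \left(-3779198 - 349018488\right) \left(-2746454\right) = \left(-352797686\right) \left(-2746454\right) = 968942615905444$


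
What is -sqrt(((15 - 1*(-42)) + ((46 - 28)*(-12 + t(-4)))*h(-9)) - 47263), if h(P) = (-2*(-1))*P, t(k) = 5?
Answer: -I*sqrt(44938) ≈ -211.99*I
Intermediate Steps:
h(P) = 2*P
-sqrt(((15 - 1*(-42)) + ((46 - 28)*(-12 + t(-4)))*h(-9)) - 47263) = -sqrt(((15 - 1*(-42)) + ((46 - 28)*(-12 + 5))*(2*(-9))) - 47263) = -sqrt(((15 + 42) + (18*(-7))*(-18)) - 47263) = -sqrt((57 - 126*(-18)) - 47263) = -sqrt((57 + 2268) - 47263) = -sqrt(2325 - 47263) = -sqrt(-44938) = -I*sqrt(44938)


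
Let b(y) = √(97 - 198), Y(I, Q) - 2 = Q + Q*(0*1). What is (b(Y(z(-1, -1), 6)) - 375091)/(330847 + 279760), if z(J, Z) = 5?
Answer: -375091/610607 + I*√101/610607 ≈ -0.61429 + 1.6459e-5*I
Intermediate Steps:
Y(I, Q) = 2 + Q (Y(I, Q) = 2 + (Q + Q*(0*1)) = 2 + (Q + Q*0) = 2 + (Q + 0) = 2 + Q)
b(y) = I*√101 (b(y) = √(-101) = I*√101)
(b(Y(z(-1, -1), 6)) - 375091)/(330847 + 279760) = (I*√101 - 375091)/(330847 + 279760) = (-375091 + I*√101)/610607 = (-375091 + I*√101)*(1/610607) = -375091/610607 + I*√101/610607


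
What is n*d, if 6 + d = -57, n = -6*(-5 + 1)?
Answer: -1512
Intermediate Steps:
n = 24 (n = -6*(-4) = 24)
d = -63 (d = -6 - 57 = -63)
n*d = 24*(-63) = -1512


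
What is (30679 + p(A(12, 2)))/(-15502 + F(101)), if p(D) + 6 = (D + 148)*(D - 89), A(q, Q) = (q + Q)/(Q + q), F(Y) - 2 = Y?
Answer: -17561/15399 ≈ -1.1404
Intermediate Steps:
F(Y) = 2 + Y
A(q, Q) = 1 (A(q, Q) = (Q + q)/(Q + q) = 1)
p(D) = -6 + (-89 + D)*(148 + D) (p(D) = -6 + (D + 148)*(D - 89) = -6 + (148 + D)*(-89 + D) = -6 + (-89 + D)*(148 + D))
(30679 + p(A(12, 2)))/(-15502 + F(101)) = (30679 + (-13178 + 1² + 59*1))/(-15502 + (2 + 101)) = (30679 + (-13178 + 1 + 59))/(-15502 + 103) = (30679 - 13118)/(-15399) = 17561*(-1/15399) = -17561/15399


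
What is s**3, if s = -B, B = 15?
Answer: -3375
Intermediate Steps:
s = -15 (s = -1*15 = -15)
s**3 = (-15)**3 = -3375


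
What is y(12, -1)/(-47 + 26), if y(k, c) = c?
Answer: 1/21 ≈ 0.047619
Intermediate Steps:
y(12, -1)/(-47 + 26) = -1/(-47 + 26) = -1/(-21) = -1*(-1/21) = 1/21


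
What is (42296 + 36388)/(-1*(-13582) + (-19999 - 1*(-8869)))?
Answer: 19671/613 ≈ 32.090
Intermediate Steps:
(42296 + 36388)/(-1*(-13582) + (-19999 - 1*(-8869))) = 78684/(13582 + (-19999 + 8869)) = 78684/(13582 - 11130) = 78684/2452 = 78684*(1/2452) = 19671/613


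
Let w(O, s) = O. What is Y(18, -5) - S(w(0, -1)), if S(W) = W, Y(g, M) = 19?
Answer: 19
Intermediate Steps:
Y(18, -5) - S(w(0, -1)) = 19 - 1*0 = 19 + 0 = 19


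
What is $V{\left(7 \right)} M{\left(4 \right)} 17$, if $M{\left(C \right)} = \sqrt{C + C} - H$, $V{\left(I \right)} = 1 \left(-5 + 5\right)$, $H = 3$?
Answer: $0$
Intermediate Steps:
$V{\left(I \right)} = 0$ ($V{\left(I \right)} = 1 \cdot 0 = 0$)
$M{\left(C \right)} = -3 + \sqrt{2} \sqrt{C}$ ($M{\left(C \right)} = \sqrt{C + C} - 3 = \sqrt{2 C} - 3 = \sqrt{2} \sqrt{C} - 3 = -3 + \sqrt{2} \sqrt{C}$)
$V{\left(7 \right)} M{\left(4 \right)} 17 = 0 \left(-3 + \sqrt{2} \sqrt{4}\right) 17 = 0 \left(-3 + \sqrt{2} \cdot 2\right) 17 = 0 \left(-3 + 2 \sqrt{2}\right) 17 = 0 \cdot 17 = 0$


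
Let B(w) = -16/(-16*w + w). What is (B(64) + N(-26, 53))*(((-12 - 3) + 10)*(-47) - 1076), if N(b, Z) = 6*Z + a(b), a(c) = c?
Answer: -14735161/60 ≈ -2.4559e+5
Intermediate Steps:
B(w) = 16/(15*w) (B(w) = -16*(-1/(15*w)) = -(-16)/(15*w) = 16/(15*w))
N(b, Z) = b + 6*Z (N(b, Z) = 6*Z + b = b + 6*Z)
(B(64) + N(-26, 53))*(((-12 - 3) + 10)*(-47) - 1076) = ((16/15)/64 + (-26 + 6*53))*(((-12 - 3) + 10)*(-47) - 1076) = ((16/15)*(1/64) + (-26 + 318))*((-15 + 10)*(-47) - 1076) = (1/60 + 292)*(-5*(-47) - 1076) = 17521*(235 - 1076)/60 = (17521/60)*(-841) = -14735161/60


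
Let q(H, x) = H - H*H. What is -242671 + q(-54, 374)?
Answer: -245641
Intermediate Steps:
q(H, x) = H - H**2
-242671 + q(-54, 374) = -242671 - 54*(1 - 1*(-54)) = -242671 - 54*(1 + 54) = -242671 - 54*55 = -242671 - 2970 = -245641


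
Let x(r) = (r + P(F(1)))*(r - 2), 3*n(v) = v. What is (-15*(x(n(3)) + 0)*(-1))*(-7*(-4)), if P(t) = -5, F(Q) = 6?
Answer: 1680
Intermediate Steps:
n(v) = v/3
x(r) = (-5 + r)*(-2 + r) (x(r) = (r - 5)*(r - 2) = (-5 + r)*(-2 + r))
(-15*(x(n(3)) + 0)*(-1))*(-7*(-4)) = (-15*((10 + ((⅓)*3)² - 7*3/3) + 0)*(-1))*(-7*(-4)) = -15*((10 + 1² - 7*1) + 0)*(-1)*28 = -15*((10 + 1 - 7) + 0)*(-1)*28 = -15*(4 + 0)*(-1)*28 = -60*(-1)*28 = -15*(-4)*28 = 60*28 = 1680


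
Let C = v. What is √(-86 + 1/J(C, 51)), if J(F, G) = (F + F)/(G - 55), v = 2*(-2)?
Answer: 3*I*√38/2 ≈ 9.2466*I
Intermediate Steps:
v = -4
C = -4
J(F, G) = 2*F/(-55 + G) (J(F, G) = (2*F)/(-55 + G) = 2*F/(-55 + G))
√(-86 + 1/J(C, 51)) = √(-86 + 1/(2*(-4)/(-55 + 51))) = √(-86 + 1/(2*(-4)/(-4))) = √(-86 + 1/(2*(-4)*(-¼))) = √(-86 + 1/2) = √(-86 + ½) = √(-171/2) = 3*I*√38/2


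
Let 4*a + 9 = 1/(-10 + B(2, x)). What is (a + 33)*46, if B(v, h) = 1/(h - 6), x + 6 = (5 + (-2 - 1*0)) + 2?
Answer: 100349/71 ≈ 1413.4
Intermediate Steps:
x = -1 (x = -6 + ((5 + (-2 - 1*0)) + 2) = -6 + ((5 + (-2 + 0)) + 2) = -6 + ((5 - 2) + 2) = -6 + (3 + 2) = -6 + 5 = -1)
B(v, h) = 1/(-6 + h)
a = -323/142 (a = -9/4 + 1/(4*(-10 + 1/(-6 - 1))) = -9/4 + 1/(4*(-10 + 1/(-7))) = -9/4 + 1/(4*(-10 - ⅐)) = -9/4 + 1/(4*(-71/7)) = -9/4 + (¼)*(-7/71) = -9/4 - 7/284 = -323/142 ≈ -2.2746)
(a + 33)*46 = (-323/142 + 33)*46 = (4363/142)*46 = 100349/71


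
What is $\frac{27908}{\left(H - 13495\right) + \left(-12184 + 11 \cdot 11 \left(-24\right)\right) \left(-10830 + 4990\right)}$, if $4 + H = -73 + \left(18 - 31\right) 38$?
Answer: $\frac{13954}{44049927} \approx 0.00031678$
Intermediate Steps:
$H = -571$ ($H = -4 + \left(-73 + \left(18 - 31\right) 38\right) = -4 - 567 = -571$)
$\frac{27908}{\left(H - 13495\right) + \left(-12184 + 11 \cdot 11 \left(-24\right)\right) \left(-10830 + 4990\right)} = \frac{27908}{\left(-571 - 13495\right) + \left(-12184 + 11 \cdot 11 \left(-24\right)\right) \left(-10830 + 4990\right)} = \frac{27908}{-14066 + \left(-12184 + 121 \left(-24\right)\right) \left(-5840\right)} = \frac{27908}{-14066 + \left(-12184 - 2904\right) \left(-5840\right)} = \frac{27908}{-14066 - -88113920} = \frac{27908}{-14066 + 88113920} = \frac{27908}{88099854} = 27908 \cdot \frac{1}{88099854} = \frac{13954}{44049927}$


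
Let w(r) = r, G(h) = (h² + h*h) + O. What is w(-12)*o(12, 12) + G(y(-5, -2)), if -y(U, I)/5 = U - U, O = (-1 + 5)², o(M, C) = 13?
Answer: -140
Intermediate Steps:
O = 16 (O = 4² = 16)
y(U, I) = 0 (y(U, I) = -5*(U - U) = -5*0 = 0)
G(h) = 16 + 2*h² (G(h) = (h² + h*h) + 16 = (h² + h²) + 16 = 2*h² + 16 = 16 + 2*h²)
w(-12)*o(12, 12) + G(y(-5, -2)) = -12*13 + (16 + 2*0²) = -156 + (16 + 2*0) = -156 + (16 + 0) = -156 + 16 = -140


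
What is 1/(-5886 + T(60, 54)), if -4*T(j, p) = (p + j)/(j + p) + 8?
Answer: -4/23553 ≈ -0.00016983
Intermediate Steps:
T(j, p) = -9/4 (T(j, p) = -((p + j)/(j + p) + 8)/4 = -((j + p)/(j + p) + 8)/4 = -(1 + 8)/4 = -1/4*9 = -9/4)
1/(-5886 + T(60, 54)) = 1/(-5886 - 9/4) = 1/(-23553/4) = -4/23553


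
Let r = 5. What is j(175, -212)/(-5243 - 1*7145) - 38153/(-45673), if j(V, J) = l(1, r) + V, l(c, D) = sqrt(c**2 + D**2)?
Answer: 464646589/565797124 - sqrt(26)/12388 ≈ 0.82081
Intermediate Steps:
l(c, D) = sqrt(D**2 + c**2)
j(V, J) = V + sqrt(26) (j(V, J) = sqrt(5**2 + 1**2) + V = sqrt(25 + 1) + V = sqrt(26) + V = V + sqrt(26))
j(175, -212)/(-5243 - 1*7145) - 38153/(-45673) = (175 + sqrt(26))/(-5243 - 1*7145) - 38153/(-45673) = (175 + sqrt(26))/(-5243 - 7145) - 38153*(-1/45673) = (175 + sqrt(26))/(-12388) + 38153/45673 = (175 + sqrt(26))*(-1/12388) + 38153/45673 = (-175/12388 - sqrt(26)/12388) + 38153/45673 = 464646589/565797124 - sqrt(26)/12388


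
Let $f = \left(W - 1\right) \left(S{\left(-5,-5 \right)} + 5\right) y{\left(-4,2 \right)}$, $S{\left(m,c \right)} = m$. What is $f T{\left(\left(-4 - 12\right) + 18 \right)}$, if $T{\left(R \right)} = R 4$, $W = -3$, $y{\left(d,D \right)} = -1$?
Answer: $0$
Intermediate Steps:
$T{\left(R \right)} = 4 R$
$f = 0$ ($f = \left(-3 - 1\right) \left(-5 + 5\right) \left(-1\right) = - 4 \cdot 0 \left(-1\right) = \left(-4\right) 0 = 0$)
$f T{\left(\left(-4 - 12\right) + 18 \right)} = 0 \cdot 4 \left(\left(-4 - 12\right) + 18\right) = 0 \cdot 4 \left(-16 + 18\right) = 0 \cdot 4 \cdot 2 = 0 \cdot 8 = 0$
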